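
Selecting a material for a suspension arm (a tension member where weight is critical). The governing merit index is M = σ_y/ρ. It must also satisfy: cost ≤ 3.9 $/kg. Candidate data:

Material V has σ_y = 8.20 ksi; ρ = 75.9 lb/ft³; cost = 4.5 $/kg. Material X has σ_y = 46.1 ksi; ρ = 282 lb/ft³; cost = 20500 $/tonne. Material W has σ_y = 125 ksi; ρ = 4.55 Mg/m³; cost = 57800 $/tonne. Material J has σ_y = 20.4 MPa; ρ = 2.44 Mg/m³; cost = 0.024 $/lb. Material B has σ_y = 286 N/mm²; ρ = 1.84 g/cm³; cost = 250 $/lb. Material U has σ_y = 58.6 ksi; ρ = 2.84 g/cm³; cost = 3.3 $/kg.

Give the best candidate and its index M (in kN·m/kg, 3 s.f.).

Screen on constraints: cost ≤ 3.9 $/kg. Survivors: material J, material U.
Normalizing units and computing the index:
  material J: σ_y = 20.40 MPa, ρ = 2440 kg/m³
  material U: σ_y = 404.0 MPa, ρ = 2840 kg/m³
  material U: M = 142 kN·m/kg
  material J: M = 8.36 kN·m/kg
Material U has the largest M.

material U, M = 142 kN·m/kg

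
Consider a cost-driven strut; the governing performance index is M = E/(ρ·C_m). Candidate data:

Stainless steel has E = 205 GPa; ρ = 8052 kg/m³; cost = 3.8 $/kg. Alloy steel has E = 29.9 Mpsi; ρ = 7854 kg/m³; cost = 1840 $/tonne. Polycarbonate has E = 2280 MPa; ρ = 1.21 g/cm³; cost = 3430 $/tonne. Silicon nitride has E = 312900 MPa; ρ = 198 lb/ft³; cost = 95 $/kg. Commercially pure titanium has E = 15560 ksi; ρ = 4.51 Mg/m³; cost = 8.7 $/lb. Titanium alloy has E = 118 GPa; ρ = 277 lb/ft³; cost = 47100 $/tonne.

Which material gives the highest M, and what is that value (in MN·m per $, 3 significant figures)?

Putting every candidate on a common basis:
  stainless steel: E = 205.0 GPa, ρ = 8052 kg/m³, cost = 3.800 $/kg
  alloy steel: E = 206.2 GPa, ρ = 7854 kg/m³, cost = 1.840 $/kg
  polycarbonate: E = 2.280 GPa, ρ = 1210 kg/m³, cost = 3.430 $/kg
  silicon nitride: E = 312.9 GPa, ρ = 3172 kg/m³, cost = 95.00 $/kg
  commercially pure titanium: E = 107.3 GPa, ρ = 4510 kg/m³, cost = 19.18 $/kg
  titanium alloy: E = 118.0 GPa, ρ = 4437 kg/m³, cost = 47.10 $/kg
  alloy steel: M = 14.3 MN·m per $
  stainless steel: M = 6.70 MN·m per $
  commercially pure titanium: M = 1.24 MN·m per $
  silicon nitride: M = 1.04 MN·m per $
  titanium alloy: M = 0.565 MN·m per $
  polycarbonate: M = 0.549 MN·m per $
Alloy steel ranks first.

alloy steel, M = 14.3 MN·m per $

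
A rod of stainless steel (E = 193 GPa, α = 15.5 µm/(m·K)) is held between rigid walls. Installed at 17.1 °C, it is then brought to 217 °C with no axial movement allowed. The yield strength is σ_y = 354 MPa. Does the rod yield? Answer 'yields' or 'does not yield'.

yields

ΔT = 199.9 K. Constrained thermal stress σ = E·α·ΔT = 193.0×10³ MPa × 15.5×10⁻⁶ × 199.9 = 598 MPa (compressive).
Compare to σ_y = 354 MPa: σ ≥ σ_y, so it yields.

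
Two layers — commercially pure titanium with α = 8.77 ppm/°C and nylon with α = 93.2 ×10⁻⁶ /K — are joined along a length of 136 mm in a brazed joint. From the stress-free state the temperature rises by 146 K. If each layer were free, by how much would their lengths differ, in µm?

Δα = |8.77 − 93.2|×10⁻⁶/K = 84.4×10⁻⁶/K.
ΔL_mismatch = Δα·L·ΔT = 84.4×10⁻⁶ × 136.0 mm × 146.0 K = 1680 µm.

1680 µm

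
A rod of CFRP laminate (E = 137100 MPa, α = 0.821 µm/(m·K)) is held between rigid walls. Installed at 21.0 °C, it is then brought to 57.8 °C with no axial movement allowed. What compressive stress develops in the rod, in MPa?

4.14 MPa

E = 137100 MPa = 137.1 GPa.
ΔT = 36.80 K. Constrained thermal stress σ = E·α·ΔT = 137.1×10³ MPa × 0.821×10⁻⁶ × 36.80 = 4.14 MPa (compressive).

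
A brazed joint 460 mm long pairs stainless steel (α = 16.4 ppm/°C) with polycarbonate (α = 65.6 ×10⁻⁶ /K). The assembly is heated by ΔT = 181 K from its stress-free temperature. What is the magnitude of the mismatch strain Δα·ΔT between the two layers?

8.91×10⁻³

Δα = |16.4 − 65.6|×10⁻⁶/K = 49.2×10⁻⁶/K.
Mismatch strain = Δα·ΔT = 49.2×10⁻⁶ × 181.0 = 8.91×10⁻³.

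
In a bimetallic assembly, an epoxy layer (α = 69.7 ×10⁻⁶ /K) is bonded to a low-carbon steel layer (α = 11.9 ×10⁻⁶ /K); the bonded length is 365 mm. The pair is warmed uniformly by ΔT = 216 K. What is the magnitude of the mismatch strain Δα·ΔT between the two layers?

Δα = |69.7 − 11.9|×10⁻⁶/K = 57.8×10⁻⁶/K.
Mismatch strain = Δα·ΔT = 57.8×10⁻⁶ × 216.0 = 0.0125.

0.0125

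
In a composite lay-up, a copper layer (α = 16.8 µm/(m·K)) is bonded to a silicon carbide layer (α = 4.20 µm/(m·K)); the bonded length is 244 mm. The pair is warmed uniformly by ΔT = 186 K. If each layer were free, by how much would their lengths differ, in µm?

572 µm

Δα = |16.8 − 4.20|×10⁻⁶/K = 12.6×10⁻⁶/K.
ΔL_mismatch = Δα·L·ΔT = 12.6×10⁻⁶ × 244.0 mm × 186.0 K = 572 µm.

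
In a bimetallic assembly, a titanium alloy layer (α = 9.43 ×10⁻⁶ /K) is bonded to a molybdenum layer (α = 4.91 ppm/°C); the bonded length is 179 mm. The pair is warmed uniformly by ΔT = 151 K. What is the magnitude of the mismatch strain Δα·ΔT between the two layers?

6.83×10⁻⁴

Δα = |9.43 − 4.91|×10⁻⁶/K = 4.52×10⁻⁶/K.
Mismatch strain = Δα·ΔT = 4.52×10⁻⁶ × 151.0 = 6.83×10⁻⁴.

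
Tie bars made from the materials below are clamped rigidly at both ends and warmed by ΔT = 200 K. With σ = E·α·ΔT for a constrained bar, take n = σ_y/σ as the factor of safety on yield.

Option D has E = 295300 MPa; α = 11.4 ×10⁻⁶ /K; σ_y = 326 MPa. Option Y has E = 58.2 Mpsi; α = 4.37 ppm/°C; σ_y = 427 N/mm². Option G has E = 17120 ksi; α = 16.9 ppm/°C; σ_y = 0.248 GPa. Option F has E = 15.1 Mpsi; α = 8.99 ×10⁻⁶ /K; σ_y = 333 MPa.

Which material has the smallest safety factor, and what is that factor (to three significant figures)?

option D, n = 0.484

Per material, after unit conversion:
  option D: E = 295.3, α = 11.4, σ_y = 326.0 → σ = 673 MPa, n = 0.484
  option Y: E = 401.3, α = 4.37, σ_y = 427.0 → σ = 351 MPa, n = 1.22
  option G: E = 118.0, α = 16.9, σ_y = 248.0 → σ = 399 MPa, n = 0.622
  option F: E = 104.1, α = 8.99, σ_y = 333.0 → σ = 187 MPa, n = 1.78
Option D has the lowest safety factor, n = 0.484.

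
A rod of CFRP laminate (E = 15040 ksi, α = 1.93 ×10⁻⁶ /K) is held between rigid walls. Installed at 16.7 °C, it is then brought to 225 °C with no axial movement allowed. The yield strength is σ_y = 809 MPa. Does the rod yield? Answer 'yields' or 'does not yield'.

does not yield

E = 15040 ksi = 103.7 GPa.
ΔT = 208.3 K. Constrained thermal stress σ = E·α·ΔT = 103.7×10³ MPa × 1.93×10⁻⁶ × 208.3 = 41.7 MPa (compressive).
Compare to σ_y = 809 MPa: σ < σ_y, so it does not yield.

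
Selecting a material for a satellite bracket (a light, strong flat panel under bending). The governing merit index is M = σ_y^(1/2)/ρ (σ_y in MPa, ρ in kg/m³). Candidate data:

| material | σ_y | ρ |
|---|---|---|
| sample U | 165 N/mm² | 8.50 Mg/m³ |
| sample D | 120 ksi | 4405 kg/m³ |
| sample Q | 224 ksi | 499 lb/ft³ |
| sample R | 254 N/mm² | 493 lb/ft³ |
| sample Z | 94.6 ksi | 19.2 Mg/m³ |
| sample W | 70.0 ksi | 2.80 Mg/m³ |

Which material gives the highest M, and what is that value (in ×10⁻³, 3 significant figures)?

Convert each candidate to consistent units, then evaluate M:
  sample U: σ_y = 165.0 MPa, ρ = 8500 kg/m³
  sample D: σ_y = 827.4 MPa, ρ = 4405 kg/m³
  sample Q: σ_y = 1544 MPa, ρ = 7993 kg/m³
  sample R: σ_y = 254.0 MPa, ρ = 7897 kg/m³
  sample Z: σ_y = 652.2 MPa, ρ = 19200 kg/m³
  sample W: σ_y = 482.6 MPa, ρ = 2800 kg/m³
  sample W: M = 7.85×10⁻³
  sample D: M = 6.53×10⁻³
  sample Q: M = 4.92×10⁻³
  sample R: M = 2.02×10⁻³
  sample U: M = 1.51×10⁻³
  sample Z: M = 1.33×10⁻³
Sample W ranks first.

sample W, M = 7.85×10⁻³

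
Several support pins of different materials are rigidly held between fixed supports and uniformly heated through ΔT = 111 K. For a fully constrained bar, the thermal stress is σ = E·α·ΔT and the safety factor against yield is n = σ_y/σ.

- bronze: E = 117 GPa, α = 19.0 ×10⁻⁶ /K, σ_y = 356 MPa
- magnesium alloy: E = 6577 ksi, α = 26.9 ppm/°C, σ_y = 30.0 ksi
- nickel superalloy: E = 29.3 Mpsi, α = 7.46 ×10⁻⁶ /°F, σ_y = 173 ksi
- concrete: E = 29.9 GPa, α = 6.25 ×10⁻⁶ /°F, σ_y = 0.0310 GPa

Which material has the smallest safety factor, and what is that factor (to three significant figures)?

In consistent units (E in GPa, α in ×10⁻⁶/K, σ_y in MPa):
  bronze: E = 117.0, α = 19.0, σ_y = 356.0 → σ = 247 MPa, n = 1.44
  magnesium alloy: E = 45.35, α = 26.9, σ_y = 206.8 → σ = 135 MPa, n = 1.53
  nickel superalloy: E = 202.0, α = 13.4, σ_y = 1193 → σ = 301 MPa, n = 3.96
  concrete: E = 29.90, α = 11.2, σ_y = 31.00 → σ = 37.3 MPa, n = 0.830
The minimum is concrete at n = 0.830.

concrete, n = 0.830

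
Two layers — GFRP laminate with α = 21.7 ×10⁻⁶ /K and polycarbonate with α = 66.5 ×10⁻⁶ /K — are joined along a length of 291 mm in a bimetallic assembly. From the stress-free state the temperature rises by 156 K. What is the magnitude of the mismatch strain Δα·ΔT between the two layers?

Δα = |21.7 − 66.5|×10⁻⁶/K = 44.8×10⁻⁶/K.
Mismatch strain = Δα·ΔT = 44.8×10⁻⁶ × 156.0 = 6.99×10⁻³.

6.99×10⁻³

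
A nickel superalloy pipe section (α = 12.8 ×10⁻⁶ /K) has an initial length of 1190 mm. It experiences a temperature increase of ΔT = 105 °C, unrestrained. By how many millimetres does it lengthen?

ΔL = α·L₀·ΔT = 12.8×10⁻⁶ × 1190 mm × 105.0 K = 1.60 mm.

1.60 mm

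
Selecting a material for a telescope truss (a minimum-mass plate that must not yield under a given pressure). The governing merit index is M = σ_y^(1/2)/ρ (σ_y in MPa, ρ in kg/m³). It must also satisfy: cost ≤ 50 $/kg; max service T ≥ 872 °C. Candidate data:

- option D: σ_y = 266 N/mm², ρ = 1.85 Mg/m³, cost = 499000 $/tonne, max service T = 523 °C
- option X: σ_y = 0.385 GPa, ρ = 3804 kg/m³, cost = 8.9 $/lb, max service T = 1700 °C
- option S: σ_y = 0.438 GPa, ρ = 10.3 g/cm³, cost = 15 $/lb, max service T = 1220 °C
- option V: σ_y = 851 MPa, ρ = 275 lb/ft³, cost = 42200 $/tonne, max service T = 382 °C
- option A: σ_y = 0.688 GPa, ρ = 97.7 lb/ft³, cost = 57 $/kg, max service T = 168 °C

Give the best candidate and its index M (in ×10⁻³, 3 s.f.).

option X, M = 5.16×10⁻³

Screen on constraints: cost ≤ 50 $/kg; max service T ≥ 872 °C. Survivors: option X, option S.
After converting to SI:
  option X: σ_y = 385.0 MPa, ρ = 3804 kg/m³
  option S: σ_y = 438.0 MPa, ρ = 10300 kg/m³
  option X: M = 5.16×10⁻³
  option S: M = 2.03×10⁻³
Highest index: option X.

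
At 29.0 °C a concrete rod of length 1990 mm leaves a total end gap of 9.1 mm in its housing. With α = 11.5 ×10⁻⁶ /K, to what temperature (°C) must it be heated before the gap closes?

α·L₀·ΔT = 9.1 mm ⇒ ΔT = 9.1 / (11.5×10⁻⁶ × 1990.0) = 397.6 K.
T = 29.0 + 397.6 = 426.6 °C.

427 °C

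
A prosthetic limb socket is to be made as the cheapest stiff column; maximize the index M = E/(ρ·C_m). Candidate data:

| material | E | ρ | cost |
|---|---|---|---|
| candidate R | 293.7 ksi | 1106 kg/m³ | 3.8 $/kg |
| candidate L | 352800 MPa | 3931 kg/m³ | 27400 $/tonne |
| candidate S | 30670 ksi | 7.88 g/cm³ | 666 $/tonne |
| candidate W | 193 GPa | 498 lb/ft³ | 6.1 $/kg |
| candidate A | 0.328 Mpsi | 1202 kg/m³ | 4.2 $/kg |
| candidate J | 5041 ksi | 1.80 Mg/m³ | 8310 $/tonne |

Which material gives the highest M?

Normalizing units and computing the index:
  candidate R: E = 2.025 GPa, ρ = 1106 kg/m³, cost = 3.800 $/kg
  candidate L: E = 352.8 GPa, ρ = 3931 kg/m³, cost = 27.40 $/kg
  candidate S: E = 211.5 GPa, ρ = 7880 kg/m³, cost = 0.6660 $/kg
  candidate W: E = 193.0 GPa, ρ = 7977 kg/m³, cost = 6.100 $/kg
  candidate A: E = 2.261 GPa, ρ = 1202 kg/m³, cost = 4.200 $/kg
  candidate J: E = 34.76 GPa, ρ = 1800 kg/m³, cost = 8.310 $/kg
  candidate S: M = 40.3 MN·m per $
  candidate W: M = 3.97 MN·m per $
  candidate L: M = 3.28 MN·m per $
  candidate J: M = 2.32 MN·m per $
  candidate R: M = 0.482 MN·m per $
  candidate A: M = 0.448 MN·m per $
The maximum is for candidate S.

candidate S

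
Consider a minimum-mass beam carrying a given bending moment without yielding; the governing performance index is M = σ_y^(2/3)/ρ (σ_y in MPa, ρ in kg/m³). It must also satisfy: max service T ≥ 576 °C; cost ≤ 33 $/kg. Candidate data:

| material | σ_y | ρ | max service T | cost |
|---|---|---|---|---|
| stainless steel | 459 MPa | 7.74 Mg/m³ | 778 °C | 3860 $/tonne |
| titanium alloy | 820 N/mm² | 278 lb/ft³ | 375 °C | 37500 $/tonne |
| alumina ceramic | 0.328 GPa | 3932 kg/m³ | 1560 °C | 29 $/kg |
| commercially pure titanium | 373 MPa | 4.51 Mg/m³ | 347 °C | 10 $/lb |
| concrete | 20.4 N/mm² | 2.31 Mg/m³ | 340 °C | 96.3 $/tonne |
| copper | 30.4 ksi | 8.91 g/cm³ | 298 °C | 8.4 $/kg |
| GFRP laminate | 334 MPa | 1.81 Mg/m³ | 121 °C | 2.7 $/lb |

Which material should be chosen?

Screen on constraints: max service T ≥ 576 °C; cost ≤ 33 $/kg. Survivors: stainless steel, alumina ceramic.
In SI units:
  stainless steel: σ_y = 459.0 MPa, ρ = 7740 kg/m³
  alumina ceramic: σ_y = 328.0 MPa, ρ = 3932 kg/m³
  alumina ceramic: M = 12.1×10⁻³
  stainless steel: M = 7.69×10⁻³
The maximum is for alumina ceramic.

alumina ceramic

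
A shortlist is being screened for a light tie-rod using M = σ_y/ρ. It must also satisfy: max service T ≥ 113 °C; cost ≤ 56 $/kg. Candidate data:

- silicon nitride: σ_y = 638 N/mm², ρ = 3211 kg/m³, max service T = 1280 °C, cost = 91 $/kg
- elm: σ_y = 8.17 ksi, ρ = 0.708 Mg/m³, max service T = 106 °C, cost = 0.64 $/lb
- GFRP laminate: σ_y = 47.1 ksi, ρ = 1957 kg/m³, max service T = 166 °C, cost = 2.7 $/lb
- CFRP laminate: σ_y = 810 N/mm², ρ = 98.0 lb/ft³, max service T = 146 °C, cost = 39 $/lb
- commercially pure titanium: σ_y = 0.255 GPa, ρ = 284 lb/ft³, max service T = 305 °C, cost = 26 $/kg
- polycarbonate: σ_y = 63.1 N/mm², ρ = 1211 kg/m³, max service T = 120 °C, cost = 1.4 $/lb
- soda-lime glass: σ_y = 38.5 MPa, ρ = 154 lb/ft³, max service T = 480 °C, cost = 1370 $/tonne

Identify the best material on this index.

GFRP laminate

Screen on constraints: max service T ≥ 113 °C; cost ≤ 56 $/kg. Survivors: GFRP laminate, commercially pure titanium, polycarbonate, soda-lime glass.
Normalizing units and computing the index:
  GFRP laminate: σ_y = 324.7 MPa, ρ = 1957 kg/m³
  commercially pure titanium: σ_y = 255.0 MPa, ρ = 4549 kg/m³
  polycarbonate: σ_y = 63.10 MPa, ρ = 1211 kg/m³
  soda-lime glass: σ_y = 38.50 MPa, ρ = 2467 kg/m³
  GFRP laminate: M = 166 kN·m/kg
  commercially pure titanium: M = 56.1 kN·m/kg
  polycarbonate: M = 52.1 kN·m/kg
  soda-lime glass: M = 15.6 kN·m/kg
The maximum is for GFRP laminate.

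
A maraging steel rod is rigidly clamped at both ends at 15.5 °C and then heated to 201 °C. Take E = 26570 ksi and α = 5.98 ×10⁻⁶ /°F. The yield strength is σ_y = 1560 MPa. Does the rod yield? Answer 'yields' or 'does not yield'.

E = 26570 ksi = 183.2 GPa.
α = 5.98×10⁻⁶/°F × 9/5 = 10.8×10⁻⁶/K.
ΔT = 185.5 K. Constrained thermal stress σ = E·α·ΔT = 183.2×10³ MPa × 10.8×10⁻⁶ × 185.5 = 366 MPa (compressive).
Compare to σ_y = 1560 MPa: σ < σ_y, so it does not yield.

does not yield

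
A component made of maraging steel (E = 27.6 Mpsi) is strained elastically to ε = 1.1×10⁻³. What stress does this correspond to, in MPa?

E = 27.6 Mpsi = 190.3 GPa.
σ = E·ε = 190300 MPa × 1.1×10⁻³ = 209 MPa.

209 MPa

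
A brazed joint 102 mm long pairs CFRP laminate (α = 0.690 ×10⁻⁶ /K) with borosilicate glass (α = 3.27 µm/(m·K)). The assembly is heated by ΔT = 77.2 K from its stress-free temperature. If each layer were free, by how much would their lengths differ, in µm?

Δα = |0.690 − 3.27|×10⁻⁶/K = 2.58×10⁻⁶/K.
ΔL_mismatch = Δα·L·ΔT = 2.58×10⁻⁶ × 102.0 mm × 77.2 K = 20.3 µm.

20.3 µm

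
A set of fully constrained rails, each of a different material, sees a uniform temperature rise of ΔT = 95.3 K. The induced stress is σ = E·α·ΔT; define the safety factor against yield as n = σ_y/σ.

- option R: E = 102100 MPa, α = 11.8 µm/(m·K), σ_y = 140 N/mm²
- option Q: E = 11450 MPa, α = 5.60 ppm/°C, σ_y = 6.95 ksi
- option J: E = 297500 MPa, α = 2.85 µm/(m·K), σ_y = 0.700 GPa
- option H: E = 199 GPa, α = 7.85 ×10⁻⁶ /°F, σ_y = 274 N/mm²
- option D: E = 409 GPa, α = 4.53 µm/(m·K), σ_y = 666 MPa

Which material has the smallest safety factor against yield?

option H

Converting E to GPa, α to ×10⁻⁶/K, σ_y to MPa, then σ and n for each:
  option R: E = 102.1, α = 11.8, σ_y = 140.0 → σ = 115 MPa, n = 1.22
  option Q: E = 11.45, α = 5.60, σ_y = 47.92 → σ = 6.11 MPa, n = 7.84
  option J: E = 297.5, α = 2.85, σ_y = 700.0 → σ = 80.8 MPa, n = 8.66
  option H: E = 199.0, α = 14.1, σ_y = 274.0 → σ = 268 MPa, n = 1.02
  option D: E = 409.0, α = 4.53, σ_y = 666.0 → σ = 177 MPa, n = 3.77
Option H has the lowest safety factor, n = 1.02.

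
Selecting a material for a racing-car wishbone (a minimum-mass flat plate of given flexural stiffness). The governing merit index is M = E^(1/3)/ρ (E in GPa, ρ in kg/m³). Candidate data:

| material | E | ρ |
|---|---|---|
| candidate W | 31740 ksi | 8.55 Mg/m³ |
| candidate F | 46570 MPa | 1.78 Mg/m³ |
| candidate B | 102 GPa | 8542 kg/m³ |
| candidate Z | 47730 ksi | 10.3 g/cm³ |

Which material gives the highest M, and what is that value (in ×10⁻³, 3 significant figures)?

candidate F, M = 2.02×10⁻³

After converting to SI:
  candidate W: E = 218.8 GPa, ρ = 8550 kg/m³
  candidate F: E = 46.57 GPa, ρ = 1780 kg/m³
  candidate B: E = 102.0 GPa, ρ = 8542 kg/m³
  candidate Z: E = 329.1 GPa, ρ = 10300 kg/m³
  candidate F: M = 2.02×10⁻³
  candidate W: M = 0.705×10⁻³
  candidate Z: M = 0.670×10⁻³
  candidate B: M = 0.547×10⁻³
Candidate F ranks first.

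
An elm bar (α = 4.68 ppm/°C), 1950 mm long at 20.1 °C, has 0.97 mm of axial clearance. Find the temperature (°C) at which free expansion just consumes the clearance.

126 °C

α·L₀·ΔT = 0.97 mm ⇒ ΔT = 0.97 / (4.68×10⁻⁶ × 1950.0) = 106.3 K.
T = 20.1 + 106.3 = 126.4 °C.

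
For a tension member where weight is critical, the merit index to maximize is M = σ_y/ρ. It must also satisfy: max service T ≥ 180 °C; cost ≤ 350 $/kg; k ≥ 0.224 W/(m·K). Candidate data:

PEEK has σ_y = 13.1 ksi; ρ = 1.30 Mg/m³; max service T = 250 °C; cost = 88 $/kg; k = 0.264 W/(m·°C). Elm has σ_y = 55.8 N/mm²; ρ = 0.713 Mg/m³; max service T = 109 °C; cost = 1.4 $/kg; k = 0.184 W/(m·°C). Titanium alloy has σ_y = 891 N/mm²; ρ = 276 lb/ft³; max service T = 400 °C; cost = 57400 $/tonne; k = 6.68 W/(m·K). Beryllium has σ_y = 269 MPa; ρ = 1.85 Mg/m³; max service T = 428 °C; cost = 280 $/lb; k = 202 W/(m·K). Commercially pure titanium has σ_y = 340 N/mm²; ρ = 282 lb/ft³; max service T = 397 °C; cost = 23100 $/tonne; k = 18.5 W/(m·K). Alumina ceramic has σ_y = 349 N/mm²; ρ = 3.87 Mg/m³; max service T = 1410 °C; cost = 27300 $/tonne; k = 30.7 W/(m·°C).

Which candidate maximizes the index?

Screen on constraints: max service T ≥ 180 °C; cost ≤ 350 $/kg; k ≥ 0.224 W/(m·K). Survivors: PEEK, titanium alloy, commercially pure titanium, alumina ceramic.
Convert each candidate to consistent units, then evaluate M:
  PEEK: σ_y = 90.32 MPa, ρ = 1300 kg/m³
  titanium alloy: σ_y = 891.0 MPa, ρ = 4421 kg/m³
  commercially pure titanium: σ_y = 340.0 MPa, ρ = 4517 kg/m³
  alumina ceramic: σ_y = 349.0 MPa, ρ = 3870 kg/m³
  titanium alloy: M = 202 kN·m/kg
  alumina ceramic: M = 90.2 kN·m/kg
  commercially pure titanium: M = 75.3 kN·m/kg
  PEEK: M = 69.5 kN·m/kg
Titanium alloy has the largest M.

titanium alloy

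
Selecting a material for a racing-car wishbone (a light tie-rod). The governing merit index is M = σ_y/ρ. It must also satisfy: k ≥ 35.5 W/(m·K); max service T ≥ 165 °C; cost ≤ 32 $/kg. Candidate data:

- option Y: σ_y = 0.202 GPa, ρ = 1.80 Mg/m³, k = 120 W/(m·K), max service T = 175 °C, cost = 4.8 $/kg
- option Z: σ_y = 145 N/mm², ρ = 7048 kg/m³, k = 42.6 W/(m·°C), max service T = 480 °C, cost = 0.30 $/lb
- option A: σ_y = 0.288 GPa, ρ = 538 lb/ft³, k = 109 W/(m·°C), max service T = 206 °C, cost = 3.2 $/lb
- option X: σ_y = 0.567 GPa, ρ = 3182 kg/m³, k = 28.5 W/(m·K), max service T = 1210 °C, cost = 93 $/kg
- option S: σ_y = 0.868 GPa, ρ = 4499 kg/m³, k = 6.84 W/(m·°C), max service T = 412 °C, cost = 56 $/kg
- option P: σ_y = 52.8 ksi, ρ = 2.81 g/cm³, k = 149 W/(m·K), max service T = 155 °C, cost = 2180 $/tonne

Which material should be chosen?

option Y

Screen on constraints: k ≥ 35.5 W/(m·K); max service T ≥ 165 °C; cost ≤ 32 $/kg. Survivors: option Y, option Z, option A.
Putting every candidate on a common basis:
  option Y: σ_y = 202.0 MPa, ρ = 1800 kg/m³
  option Z: σ_y = 145.0 MPa, ρ = 7048 kg/m³
  option A: σ_y = 288.0 MPa, ρ = 8618 kg/m³
  option Y: M = 112 kN·m/kg
  option A: M = 33.4 kN·m/kg
  option Z: M = 20.6 kN·m/kg
The maximum is for option Y.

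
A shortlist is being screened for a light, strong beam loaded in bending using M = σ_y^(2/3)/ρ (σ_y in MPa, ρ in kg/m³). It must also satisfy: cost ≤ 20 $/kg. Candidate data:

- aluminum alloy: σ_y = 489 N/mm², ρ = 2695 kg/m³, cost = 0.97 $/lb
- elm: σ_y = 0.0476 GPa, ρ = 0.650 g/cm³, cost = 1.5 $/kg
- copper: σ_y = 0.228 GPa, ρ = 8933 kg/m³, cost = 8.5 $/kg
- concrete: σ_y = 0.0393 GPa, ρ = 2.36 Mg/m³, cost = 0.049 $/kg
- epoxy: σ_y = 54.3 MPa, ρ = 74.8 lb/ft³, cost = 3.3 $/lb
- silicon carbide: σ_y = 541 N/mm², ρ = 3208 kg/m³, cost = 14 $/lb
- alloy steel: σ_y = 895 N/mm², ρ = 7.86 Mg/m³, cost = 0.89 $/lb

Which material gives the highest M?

aluminum alloy

Screen on constraints: cost ≤ 20 $/kg. Survivors: aluminum alloy, elm, copper, concrete, epoxy, alloy steel.
In SI units:
  aluminum alloy: σ_y = 489.0 MPa, ρ = 2695 kg/m³
  elm: σ_y = 47.60 MPa, ρ = 650.0 kg/m³
  copper: σ_y = 228.0 MPa, ρ = 8933 kg/m³
  concrete: σ_y = 39.30 MPa, ρ = 2360 kg/m³
  epoxy: σ_y = 54.30 MPa, ρ = 1198 kg/m³
  alloy steel: σ_y = 895.0 MPa, ρ = 7860 kg/m³
  aluminum alloy: M = 23.0×10⁻³
  elm: M = 20.2×10⁻³
  epoxy: M = 12.0×10⁻³
  alloy steel: M = 11.8×10⁻³
  concrete: M = 4.90×10⁻³
  copper: M = 4.18×10⁻³
The maximum is for aluminum alloy.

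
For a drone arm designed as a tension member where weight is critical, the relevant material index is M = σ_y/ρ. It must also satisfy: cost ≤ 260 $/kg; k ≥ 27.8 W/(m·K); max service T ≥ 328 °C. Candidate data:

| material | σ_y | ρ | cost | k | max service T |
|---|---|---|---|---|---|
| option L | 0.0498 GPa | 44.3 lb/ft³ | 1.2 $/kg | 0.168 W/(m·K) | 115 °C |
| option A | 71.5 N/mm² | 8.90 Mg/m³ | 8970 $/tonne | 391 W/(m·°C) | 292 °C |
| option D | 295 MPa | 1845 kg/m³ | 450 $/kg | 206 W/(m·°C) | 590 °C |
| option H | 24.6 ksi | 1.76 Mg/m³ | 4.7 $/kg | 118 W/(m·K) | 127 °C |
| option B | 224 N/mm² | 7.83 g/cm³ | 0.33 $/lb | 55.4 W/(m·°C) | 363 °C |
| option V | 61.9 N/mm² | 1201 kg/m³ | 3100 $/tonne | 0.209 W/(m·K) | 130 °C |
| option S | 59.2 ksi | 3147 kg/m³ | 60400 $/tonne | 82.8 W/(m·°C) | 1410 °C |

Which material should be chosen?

option S

Screen on constraints: cost ≤ 260 $/kg; k ≥ 27.8 W/(m·K); max service T ≥ 328 °C. Survivors: option B, option S.
Putting every candidate on a common basis:
  option B: σ_y = 224.0 MPa, ρ = 7830 kg/m³
  option S: σ_y = 408.2 MPa, ρ = 3147 kg/m³
  option S: M = 130 kN·m/kg
  option B: M = 28.6 kN·m/kg
Option S has the largest M.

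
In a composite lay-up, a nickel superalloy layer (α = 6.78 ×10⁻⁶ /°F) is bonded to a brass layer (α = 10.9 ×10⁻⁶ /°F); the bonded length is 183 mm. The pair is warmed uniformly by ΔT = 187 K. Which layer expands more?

brass

nickel superalloy: α = 6.78×10⁻⁶/°F × 9/5 = 12.2×10⁻⁶/K.
brass: α = 10.9×10⁻⁶/°F × 9/5 = 19.6×10⁻⁶/K.
α(nickel superalloy) = 12.2×10⁻⁶/K vs α(brass) = 19.6×10⁻⁶/K.
Higher α expands more for the same ΔT: brass.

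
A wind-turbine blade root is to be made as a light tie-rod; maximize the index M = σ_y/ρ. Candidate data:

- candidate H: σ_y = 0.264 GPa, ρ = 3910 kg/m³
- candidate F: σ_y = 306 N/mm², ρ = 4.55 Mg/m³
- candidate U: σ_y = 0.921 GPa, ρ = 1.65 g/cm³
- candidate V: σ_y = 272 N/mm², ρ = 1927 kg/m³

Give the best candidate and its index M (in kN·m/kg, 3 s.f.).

candidate U, M = 558 kN·m/kg

In SI units:
  candidate H: σ_y = 264.0 MPa, ρ = 3910 kg/m³
  candidate F: σ_y = 306.0 MPa, ρ = 4550 kg/m³
  candidate U: σ_y = 921.0 MPa, ρ = 1650 kg/m³
  candidate V: σ_y = 272.0 MPa, ρ = 1927 kg/m³
  candidate U: M = 558 kN·m/kg
  candidate V: M = 141 kN·m/kg
  candidate H: M = 67.5 kN·m/kg
  candidate F: M = 67.3 kN·m/kg
Candidate U ranks first.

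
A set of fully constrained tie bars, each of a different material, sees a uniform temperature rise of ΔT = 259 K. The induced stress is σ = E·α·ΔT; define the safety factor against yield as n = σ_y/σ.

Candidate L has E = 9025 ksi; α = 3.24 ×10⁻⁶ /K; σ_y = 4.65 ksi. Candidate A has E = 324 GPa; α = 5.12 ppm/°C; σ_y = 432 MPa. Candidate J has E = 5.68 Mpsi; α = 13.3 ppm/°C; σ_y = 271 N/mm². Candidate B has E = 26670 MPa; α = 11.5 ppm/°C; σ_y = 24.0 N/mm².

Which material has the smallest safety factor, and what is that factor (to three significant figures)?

Per material, after unit conversion:
  candidate L: E = 62.23, α = 3.24, σ_y = 32.06 → σ = 52.2 MPa, n = 0.614
  candidate A: E = 324.0, α = 5.12, σ_y = 432.0 → σ = 430 MPa, n = 1.01
  candidate J: E = 39.16, α = 13.3, σ_y = 271.0 → σ = 135 MPa, n = 2.01
  candidate B: E = 26.67, α = 11.5, σ_y = 24.00 → σ = 79.4 MPa, n = 0.302
Smallest n: candidate B with n = 0.302.

candidate B, n = 0.302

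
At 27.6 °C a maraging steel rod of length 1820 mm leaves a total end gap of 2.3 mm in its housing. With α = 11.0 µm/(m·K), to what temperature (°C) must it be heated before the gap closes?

α·L₀·ΔT = 2.3 mm ⇒ ΔT = 2.3 / (11.0×10⁻⁶ × 1820.0) = 114.9 K.
T = 27.6 + 114.9 = 142.5 °C.

142 °C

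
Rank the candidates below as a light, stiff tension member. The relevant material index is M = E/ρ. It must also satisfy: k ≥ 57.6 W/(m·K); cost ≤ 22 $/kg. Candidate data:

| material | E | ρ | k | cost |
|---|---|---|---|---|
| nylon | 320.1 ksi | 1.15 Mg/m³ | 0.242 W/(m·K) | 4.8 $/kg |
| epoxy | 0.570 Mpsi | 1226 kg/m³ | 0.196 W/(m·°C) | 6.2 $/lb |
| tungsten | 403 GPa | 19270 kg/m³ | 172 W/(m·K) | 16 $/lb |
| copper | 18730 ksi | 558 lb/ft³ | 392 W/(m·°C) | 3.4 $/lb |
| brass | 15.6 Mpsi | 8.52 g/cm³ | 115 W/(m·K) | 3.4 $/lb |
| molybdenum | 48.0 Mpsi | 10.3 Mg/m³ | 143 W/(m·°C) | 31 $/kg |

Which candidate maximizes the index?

copper

Screen on constraints: k ≥ 57.6 W/(m·K); cost ≤ 22 $/kg. Survivors: copper, brass.
After converting to SI:
  copper: E = 129.1 GPa, ρ = 8938 kg/m³
  brass: E = 107.6 GPa, ρ = 8520 kg/m³
  copper: M = 14.4 MN·m/kg
  brass: M = 12.6 MN·m/kg
The maximum is for copper.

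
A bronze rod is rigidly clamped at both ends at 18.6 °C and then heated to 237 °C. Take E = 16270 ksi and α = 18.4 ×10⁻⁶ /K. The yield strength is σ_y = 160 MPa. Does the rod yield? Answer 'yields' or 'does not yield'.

yields

E = 16270 ksi = 112.2 GPa.
ΔT = 218.4 K. Constrained thermal stress σ = E·α·ΔT = 112.2×10³ MPa × 18.4×10⁻⁶ × 218.4 = 451 MPa (compressive).
Compare to σ_y = 160 MPa: σ ≥ σ_y, so it yields.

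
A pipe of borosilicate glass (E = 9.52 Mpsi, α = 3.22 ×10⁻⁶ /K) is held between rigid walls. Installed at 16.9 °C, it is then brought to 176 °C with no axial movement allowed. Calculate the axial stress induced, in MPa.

E = 9.52 Mpsi = 65.64 GPa.
ΔT = 159.1 K. Constrained thermal stress σ = E·α·ΔT = 65.64×10³ MPa × 3.22×10⁻⁶ × 159.1 = 33.6 MPa (compressive).

33.6 MPa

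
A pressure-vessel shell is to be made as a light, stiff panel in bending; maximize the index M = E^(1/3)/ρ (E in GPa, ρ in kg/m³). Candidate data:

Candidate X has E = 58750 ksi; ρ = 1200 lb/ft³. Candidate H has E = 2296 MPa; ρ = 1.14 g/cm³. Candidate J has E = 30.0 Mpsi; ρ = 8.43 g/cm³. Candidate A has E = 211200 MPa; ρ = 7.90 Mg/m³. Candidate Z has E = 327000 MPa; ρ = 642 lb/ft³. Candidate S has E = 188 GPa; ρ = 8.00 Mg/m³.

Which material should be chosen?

Convert each candidate to consistent units, then evaluate M:
  candidate X: E = 405.1 GPa, ρ = 19220 kg/m³
  candidate H: E = 2.296 GPa, ρ = 1140 kg/m³
  candidate J: E = 206.8 GPa, ρ = 8430 kg/m³
  candidate A: E = 211.2 GPa, ρ = 7900 kg/m³
  candidate Z: E = 327.0 GPa, ρ = 10280 kg/m³
  candidate S: E = 188.0 GPa, ρ = 8000 kg/m³
  candidate H: M = 1.16×10⁻³
  candidate A: M = 0.754×10⁻³
  candidate S: M = 0.716×10⁻³
  candidate J: M = 0.702×10⁻³
  candidate Z: M = 0.670×10⁻³
  candidate X: M = 0.385×10⁻³
Candidate H has the largest M.

candidate H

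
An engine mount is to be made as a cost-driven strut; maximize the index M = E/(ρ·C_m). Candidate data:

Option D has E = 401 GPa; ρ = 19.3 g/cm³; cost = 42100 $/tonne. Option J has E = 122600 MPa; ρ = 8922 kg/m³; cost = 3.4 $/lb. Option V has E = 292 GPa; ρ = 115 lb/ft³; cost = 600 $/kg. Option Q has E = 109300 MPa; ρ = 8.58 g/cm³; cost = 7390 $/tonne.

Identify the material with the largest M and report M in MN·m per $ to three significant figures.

option J, M = 1.83 MN·m per $

Convert each candidate to consistent units, then evaluate M:
  option D: E = 401.0 GPa, ρ = 19300 kg/m³, cost = 42.10 $/kg
  option J: E = 122.6 GPa, ρ = 8922 kg/m³, cost = 7.496 $/kg
  option V: E = 292.0 GPa, ρ = 1842 kg/m³, cost = 600.0 $/kg
  option Q: E = 109.3 GPa, ρ = 8580 kg/m³, cost = 7.390 $/kg
  option J: M = 1.83 MN·m per $
  option Q: M = 1.72 MN·m per $
  option D: M = 0.494 MN·m per $
  option V: M = 0.264 MN·m per $
Option J has the largest M.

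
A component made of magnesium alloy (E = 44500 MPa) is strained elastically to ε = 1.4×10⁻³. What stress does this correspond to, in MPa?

62.3 MPa

E = 44500 MPa = 44.50 GPa.
σ = E·ε = 44500 MPa × 1.4×10⁻³ = 62.3 MPa.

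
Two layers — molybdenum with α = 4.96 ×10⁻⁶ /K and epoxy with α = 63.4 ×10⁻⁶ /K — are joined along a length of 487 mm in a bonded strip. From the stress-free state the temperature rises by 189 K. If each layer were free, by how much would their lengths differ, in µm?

Δα = |4.96 − 63.4|×10⁻⁶/K = 58.4×10⁻⁶/K.
ΔL_mismatch = Δα·L·ΔT = 58.4×10⁻⁶ × 487.0 mm × 189.0 K = 5380 µm.

5380 µm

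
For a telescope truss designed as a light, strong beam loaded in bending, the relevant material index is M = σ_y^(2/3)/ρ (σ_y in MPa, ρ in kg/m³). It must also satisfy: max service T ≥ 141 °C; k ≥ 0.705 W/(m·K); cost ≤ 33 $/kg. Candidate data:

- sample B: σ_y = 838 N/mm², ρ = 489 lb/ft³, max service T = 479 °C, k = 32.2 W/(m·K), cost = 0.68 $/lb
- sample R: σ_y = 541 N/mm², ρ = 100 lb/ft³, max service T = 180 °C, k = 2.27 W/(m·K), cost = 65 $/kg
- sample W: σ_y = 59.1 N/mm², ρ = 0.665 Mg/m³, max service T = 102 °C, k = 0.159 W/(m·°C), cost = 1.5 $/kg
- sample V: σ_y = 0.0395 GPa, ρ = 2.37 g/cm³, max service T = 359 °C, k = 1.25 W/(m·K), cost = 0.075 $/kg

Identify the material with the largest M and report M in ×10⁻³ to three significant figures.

sample B, M = 11.3×10⁻³

Screen on constraints: max service T ≥ 141 °C; k ≥ 0.705 W/(m·K); cost ≤ 33 $/kg. Survivors: sample B, sample V.
Putting every candidate on a common basis:
  sample B: σ_y = 838.0 MPa, ρ = 7833 kg/m³
  sample V: σ_y = 39.50 MPa, ρ = 2370 kg/m³
  sample B: M = 11.3×10⁻³
  sample V: M = 4.89×10⁻³
Highest index: sample B.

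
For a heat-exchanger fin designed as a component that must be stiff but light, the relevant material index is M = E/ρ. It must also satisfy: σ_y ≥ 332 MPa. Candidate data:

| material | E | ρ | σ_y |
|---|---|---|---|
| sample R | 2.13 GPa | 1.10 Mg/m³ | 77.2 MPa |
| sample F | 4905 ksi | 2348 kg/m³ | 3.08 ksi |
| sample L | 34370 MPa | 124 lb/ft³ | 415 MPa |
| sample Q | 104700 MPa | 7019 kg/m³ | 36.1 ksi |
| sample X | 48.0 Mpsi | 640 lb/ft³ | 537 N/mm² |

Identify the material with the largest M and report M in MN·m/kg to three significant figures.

sample X, M = 32.3 MN·m/kg

Screen on constraints: σ_y ≥ 332 MPa. Survivors: sample L, sample X.
In SI units:
  sample L: E = 34.37 GPa, ρ = 1986 kg/m³
  sample X: E = 330.9 GPa, ρ = 10250 kg/m³
  sample X: M = 32.3 MN·m/kg
  sample L: M = 17.3 MN·m/kg
Sample X ranks first.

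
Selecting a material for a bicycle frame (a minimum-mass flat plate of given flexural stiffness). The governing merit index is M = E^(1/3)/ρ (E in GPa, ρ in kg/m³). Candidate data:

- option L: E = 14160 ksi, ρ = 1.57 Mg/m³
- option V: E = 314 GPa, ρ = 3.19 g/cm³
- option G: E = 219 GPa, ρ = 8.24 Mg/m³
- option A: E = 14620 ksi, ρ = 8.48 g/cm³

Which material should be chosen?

option L

In SI units:
  option L: E = 97.63 GPa, ρ = 1570 kg/m³
  option V: E = 314.0 GPa, ρ = 3190 kg/m³
  option G: E = 219.0 GPa, ρ = 8240 kg/m³
  option A: E = 100.8 GPa, ρ = 8480 kg/m³
  option L: M = 2.93×10⁻³
  option V: M = 2.13×10⁻³
  option G: M = 0.732×10⁻³
  option A: M = 0.549×10⁻³
Option L has the largest M.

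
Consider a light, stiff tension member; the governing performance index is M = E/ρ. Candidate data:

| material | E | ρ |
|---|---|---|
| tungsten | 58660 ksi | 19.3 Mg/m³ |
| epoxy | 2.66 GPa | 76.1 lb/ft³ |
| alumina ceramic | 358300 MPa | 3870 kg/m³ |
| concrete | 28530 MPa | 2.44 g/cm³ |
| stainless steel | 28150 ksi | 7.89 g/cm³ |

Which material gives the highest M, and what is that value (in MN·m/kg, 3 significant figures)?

alumina ceramic, M = 92.6 MN·m/kg

Putting every candidate on a common basis:
  tungsten: E = 404.4 GPa, ρ = 19300 kg/m³
  epoxy: E = 2.660 GPa, ρ = 1219 kg/m³
  alumina ceramic: E = 358.3 GPa, ρ = 3870 kg/m³
  concrete: E = 28.53 GPa, ρ = 2440 kg/m³
  stainless steel: E = 194.1 GPa, ρ = 7890 kg/m³
  alumina ceramic: M = 92.6 MN·m/kg
  stainless steel: M = 24.6 MN·m/kg
  tungsten: M = 21.0 MN·m/kg
  concrete: M = 11.7 MN·m/kg
  epoxy: M = 2.18 MN·m/kg
Alumina ceramic ranks first.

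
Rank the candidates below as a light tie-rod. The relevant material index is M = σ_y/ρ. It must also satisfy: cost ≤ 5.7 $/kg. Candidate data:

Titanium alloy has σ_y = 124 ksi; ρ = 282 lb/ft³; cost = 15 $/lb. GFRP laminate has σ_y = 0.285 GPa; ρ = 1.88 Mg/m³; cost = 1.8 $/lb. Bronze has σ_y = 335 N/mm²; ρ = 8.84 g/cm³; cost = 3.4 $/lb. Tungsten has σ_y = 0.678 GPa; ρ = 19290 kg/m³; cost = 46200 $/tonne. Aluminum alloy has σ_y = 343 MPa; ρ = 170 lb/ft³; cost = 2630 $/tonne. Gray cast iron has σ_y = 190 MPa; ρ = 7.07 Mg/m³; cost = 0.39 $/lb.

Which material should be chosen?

Screen on constraints: cost ≤ 5.7 $/kg. Survivors: GFRP laminate, aluminum alloy, gray cast iron.
After converting to SI:
  GFRP laminate: σ_y = 285.0 MPa, ρ = 1880 kg/m³
  aluminum alloy: σ_y = 343.0 MPa, ρ = 2723 kg/m³
  gray cast iron: σ_y = 190.0 MPa, ρ = 7070 kg/m³
  GFRP laminate: M = 152 kN·m/kg
  aluminum alloy: M = 126 kN·m/kg
  gray cast iron: M = 26.9 kN·m/kg
GFRP laminate has the largest M.

GFRP laminate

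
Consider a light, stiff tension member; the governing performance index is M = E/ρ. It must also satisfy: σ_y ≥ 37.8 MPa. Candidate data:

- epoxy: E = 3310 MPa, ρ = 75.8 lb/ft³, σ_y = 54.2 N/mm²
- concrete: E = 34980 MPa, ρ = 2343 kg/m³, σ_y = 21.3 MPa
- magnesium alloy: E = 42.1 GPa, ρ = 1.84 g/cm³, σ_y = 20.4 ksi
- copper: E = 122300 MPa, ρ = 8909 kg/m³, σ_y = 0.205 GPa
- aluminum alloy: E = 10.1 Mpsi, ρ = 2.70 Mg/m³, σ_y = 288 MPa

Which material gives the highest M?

aluminum alloy

Screen on constraints: σ_y ≥ 37.8 MPa. Survivors: epoxy, magnesium alloy, copper, aluminum alloy.
Normalizing units and computing the index:
  epoxy: E = 3.310 GPa, ρ = 1214 kg/m³
  magnesium alloy: E = 42.10 GPa, ρ = 1840 kg/m³
  copper: E = 122.3 GPa, ρ = 8909 kg/m³
  aluminum alloy: E = 69.64 GPa, ρ = 2700 kg/m³
  aluminum alloy: M = 25.8 MN·m/kg
  magnesium alloy: M = 22.9 MN·m/kg
  copper: M = 13.7 MN·m/kg
  epoxy: M = 2.73 MN·m/kg
Aluminum alloy ranks first.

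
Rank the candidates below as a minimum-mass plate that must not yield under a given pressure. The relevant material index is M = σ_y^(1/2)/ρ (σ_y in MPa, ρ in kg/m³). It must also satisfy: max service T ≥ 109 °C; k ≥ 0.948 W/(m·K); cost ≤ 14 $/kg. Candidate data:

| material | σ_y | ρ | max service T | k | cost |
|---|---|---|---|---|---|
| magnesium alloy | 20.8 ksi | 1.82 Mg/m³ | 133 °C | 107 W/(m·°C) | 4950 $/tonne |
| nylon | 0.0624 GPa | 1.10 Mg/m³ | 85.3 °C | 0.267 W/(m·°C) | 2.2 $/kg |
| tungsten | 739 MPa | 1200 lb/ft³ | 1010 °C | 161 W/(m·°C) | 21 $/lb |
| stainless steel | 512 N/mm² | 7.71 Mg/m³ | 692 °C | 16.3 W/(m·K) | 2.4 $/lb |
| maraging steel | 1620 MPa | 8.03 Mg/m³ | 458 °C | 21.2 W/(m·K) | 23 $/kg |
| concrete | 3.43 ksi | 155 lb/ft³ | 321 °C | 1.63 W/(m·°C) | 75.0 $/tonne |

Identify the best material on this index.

Screen on constraints: max service T ≥ 109 °C; k ≥ 0.948 W/(m·K); cost ≤ 14 $/kg. Survivors: magnesium alloy, stainless steel, concrete.
Putting every candidate on a common basis:
  magnesium alloy: σ_y = 143.4 MPa, ρ = 1820 kg/m³
  stainless steel: σ_y = 512.0 MPa, ρ = 7710 kg/m³
  concrete: σ_y = 23.65 MPa, ρ = 2483 kg/m³
  magnesium alloy: M = 6.58×10⁻³
  stainless steel: M = 2.93×10⁻³
  concrete: M = 1.96×10⁻³
The maximum is for magnesium alloy.

magnesium alloy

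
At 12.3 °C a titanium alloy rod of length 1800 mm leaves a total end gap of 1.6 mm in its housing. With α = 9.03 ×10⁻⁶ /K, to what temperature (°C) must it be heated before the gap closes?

α·L₀·ΔT = 1.6 mm ⇒ ΔT = 1.6 / (9.03×10⁻⁶ × 1800.0) = 98.44 K.
T = 12.3 + 98.44 = 110.7 °C.

111 °C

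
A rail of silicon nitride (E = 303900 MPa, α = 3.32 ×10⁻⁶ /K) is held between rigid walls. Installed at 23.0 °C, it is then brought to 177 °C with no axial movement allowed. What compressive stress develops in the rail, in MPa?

E = 303900 MPa = 303.9 GPa.
ΔT = 154.0 K. Constrained thermal stress σ = E·α·ΔT = 303.9×10³ MPa × 3.32×10⁻⁶ × 154.0 = 155 MPa (compressive).

155 MPa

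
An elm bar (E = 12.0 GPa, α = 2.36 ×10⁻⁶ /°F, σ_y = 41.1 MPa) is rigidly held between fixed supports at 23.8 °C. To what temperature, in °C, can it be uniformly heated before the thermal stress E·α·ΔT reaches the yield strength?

830 °C

α = 2.36×10⁻⁶/°F × 9/5 = 4.25×10⁻⁶/K.
E·α·ΔT = 41.10 MPa ⇒ ΔT = 41.10 / (12.00×10³ × 4.25×10⁻⁶) = 806.3 K.
T = 23.8 + 806.3 = 830.1 °C.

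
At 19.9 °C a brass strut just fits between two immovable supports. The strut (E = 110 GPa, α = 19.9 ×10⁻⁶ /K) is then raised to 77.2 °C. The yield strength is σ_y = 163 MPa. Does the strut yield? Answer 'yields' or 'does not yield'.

does not yield

ΔT = 57.30 K. Constrained thermal stress σ = E·α·ΔT = 110.0×10³ MPa × 19.9×10⁻⁶ × 57.30 = 125 MPa (compressive).
Compare to σ_y = 163 MPa: σ < σ_y, so it does not yield.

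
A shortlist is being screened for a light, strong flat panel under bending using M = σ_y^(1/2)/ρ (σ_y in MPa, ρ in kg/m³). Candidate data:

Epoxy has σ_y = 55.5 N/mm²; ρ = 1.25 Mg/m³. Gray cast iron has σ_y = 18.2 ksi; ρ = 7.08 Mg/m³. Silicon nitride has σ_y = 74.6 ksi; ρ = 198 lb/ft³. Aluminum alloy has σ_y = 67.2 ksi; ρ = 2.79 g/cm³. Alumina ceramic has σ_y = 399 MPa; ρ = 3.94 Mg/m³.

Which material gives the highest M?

Normalizing units and computing the index:
  epoxy: σ_y = 55.50 MPa, ρ = 1250 kg/m³
  gray cast iron: σ_y = 125.5 MPa, ρ = 7080 kg/m³
  silicon nitride: σ_y = 514.3 MPa, ρ = 3172 kg/m³
  aluminum alloy: σ_y = 463.3 MPa, ρ = 2790 kg/m³
  alumina ceramic: σ_y = 399.0 MPa, ρ = 3940 kg/m³
  aluminum alloy: M = 7.72×10⁻³
  silicon nitride: M = 7.15×10⁻³
  epoxy: M = 5.96×10⁻³
  alumina ceramic: M = 5.07×10⁻³
  gray cast iron: M = 1.58×10⁻³
The maximum is for aluminum alloy.

aluminum alloy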